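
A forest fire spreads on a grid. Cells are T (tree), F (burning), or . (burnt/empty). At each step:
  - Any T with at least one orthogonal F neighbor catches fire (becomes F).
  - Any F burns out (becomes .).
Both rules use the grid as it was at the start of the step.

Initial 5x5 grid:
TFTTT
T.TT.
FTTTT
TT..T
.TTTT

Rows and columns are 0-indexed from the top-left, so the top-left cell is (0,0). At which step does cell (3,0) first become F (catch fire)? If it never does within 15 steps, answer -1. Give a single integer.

Step 1: cell (3,0)='F' (+5 fires, +2 burnt)
  -> target ignites at step 1
Step 2: cell (3,0)='.' (+4 fires, +5 burnt)
Step 3: cell (3,0)='.' (+4 fires, +4 burnt)
Step 4: cell (3,0)='.' (+2 fires, +4 burnt)
Step 5: cell (3,0)='.' (+2 fires, +2 burnt)
Step 6: cell (3,0)='.' (+1 fires, +2 burnt)
Step 7: cell (3,0)='.' (+0 fires, +1 burnt)
  fire out at step 7

1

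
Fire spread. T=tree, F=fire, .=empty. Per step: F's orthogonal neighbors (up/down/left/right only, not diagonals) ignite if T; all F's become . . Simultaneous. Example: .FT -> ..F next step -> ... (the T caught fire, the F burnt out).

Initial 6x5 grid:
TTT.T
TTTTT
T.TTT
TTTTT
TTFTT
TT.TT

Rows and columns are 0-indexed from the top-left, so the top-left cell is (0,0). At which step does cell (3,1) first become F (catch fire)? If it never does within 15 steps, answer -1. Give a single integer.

Step 1: cell (3,1)='T' (+3 fires, +1 burnt)
Step 2: cell (3,1)='F' (+7 fires, +3 burnt)
  -> target ignites at step 2
Step 3: cell (3,1)='.' (+6 fires, +7 burnt)
Step 4: cell (3,1)='.' (+5 fires, +6 burnt)
Step 5: cell (3,1)='.' (+3 fires, +5 burnt)
Step 6: cell (3,1)='.' (+2 fires, +3 burnt)
Step 7: cell (3,1)='.' (+0 fires, +2 burnt)
  fire out at step 7

2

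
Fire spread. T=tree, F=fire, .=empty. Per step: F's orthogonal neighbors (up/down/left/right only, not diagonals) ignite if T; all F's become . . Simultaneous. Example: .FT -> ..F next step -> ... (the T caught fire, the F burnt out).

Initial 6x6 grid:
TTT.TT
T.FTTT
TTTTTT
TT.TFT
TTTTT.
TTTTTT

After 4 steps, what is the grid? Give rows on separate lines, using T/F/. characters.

Step 1: 7 trees catch fire, 2 burn out
  TTF.TT
  T..FTT
  TTFTFT
  TT.F.F
  TTTTF.
  TTTTTT
Step 2: 7 trees catch fire, 7 burn out
  TF..TT
  T...FT
  TF.F.F
  TT....
  TTTF..
  TTTTFT
Step 3: 8 trees catch fire, 7 burn out
  F...FT
  T....F
  F.....
  TF....
  TTF...
  TTTF.F
Step 4: 5 trees catch fire, 8 burn out
  .....F
  F.....
  ......
  F.....
  TF....
  TTF...

.....F
F.....
......
F.....
TF....
TTF...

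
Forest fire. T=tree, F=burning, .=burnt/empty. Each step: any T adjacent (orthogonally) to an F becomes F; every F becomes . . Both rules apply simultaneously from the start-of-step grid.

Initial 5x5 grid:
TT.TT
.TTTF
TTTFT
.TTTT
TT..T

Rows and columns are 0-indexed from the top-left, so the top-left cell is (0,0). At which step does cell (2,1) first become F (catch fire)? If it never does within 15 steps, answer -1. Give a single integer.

Step 1: cell (2,1)='T' (+5 fires, +2 burnt)
Step 2: cell (2,1)='F' (+5 fires, +5 burnt)
  -> target ignites at step 2
Step 3: cell (2,1)='.' (+4 fires, +5 burnt)
Step 4: cell (2,1)='.' (+2 fires, +4 burnt)
Step 5: cell (2,1)='.' (+2 fires, +2 burnt)
Step 6: cell (2,1)='.' (+0 fires, +2 burnt)
  fire out at step 6

2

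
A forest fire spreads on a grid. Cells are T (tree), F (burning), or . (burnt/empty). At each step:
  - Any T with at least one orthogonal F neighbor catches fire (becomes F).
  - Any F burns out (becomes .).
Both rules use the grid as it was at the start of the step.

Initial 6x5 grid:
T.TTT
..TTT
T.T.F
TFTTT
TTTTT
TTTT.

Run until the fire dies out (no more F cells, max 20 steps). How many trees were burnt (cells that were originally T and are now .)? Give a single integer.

Step 1: +5 fires, +2 burnt (F count now 5)
Step 2: +9 fires, +5 burnt (F count now 9)
Step 3: +5 fires, +9 burnt (F count now 5)
Step 4: +2 fires, +5 burnt (F count now 2)
Step 5: +0 fires, +2 burnt (F count now 0)
Fire out after step 5
Initially T: 22, now '.': 29
Total burnt (originally-T cells now '.'): 21

Answer: 21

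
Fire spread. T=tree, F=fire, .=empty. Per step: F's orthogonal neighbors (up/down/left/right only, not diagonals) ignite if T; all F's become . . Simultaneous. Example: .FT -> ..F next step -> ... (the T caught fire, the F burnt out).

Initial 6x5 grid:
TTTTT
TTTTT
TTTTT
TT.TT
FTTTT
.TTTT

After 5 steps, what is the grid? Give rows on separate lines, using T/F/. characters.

Step 1: 2 trees catch fire, 1 burn out
  TTTTT
  TTTTT
  TTTTT
  FT.TT
  .FTTT
  .TTTT
Step 2: 4 trees catch fire, 2 burn out
  TTTTT
  TTTTT
  FTTTT
  .F.TT
  ..FTT
  .FTTT
Step 3: 4 trees catch fire, 4 burn out
  TTTTT
  FTTTT
  .FTTT
  ...TT
  ...FT
  ..FTT
Step 4: 6 trees catch fire, 4 burn out
  FTTTT
  .FTTT
  ..FTT
  ...FT
  ....F
  ...FT
Step 5: 5 trees catch fire, 6 burn out
  .FTTT
  ..FTT
  ...FT
  ....F
  .....
  ....F

.FTTT
..FTT
...FT
....F
.....
....F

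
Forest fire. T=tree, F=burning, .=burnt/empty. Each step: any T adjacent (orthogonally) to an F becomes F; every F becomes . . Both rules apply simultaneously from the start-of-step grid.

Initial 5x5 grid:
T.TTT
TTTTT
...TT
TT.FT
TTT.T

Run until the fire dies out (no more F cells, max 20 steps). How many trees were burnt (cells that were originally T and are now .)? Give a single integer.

Step 1: +2 fires, +1 burnt (F count now 2)
Step 2: +3 fires, +2 burnt (F count now 3)
Step 3: +3 fires, +3 burnt (F count now 3)
Step 4: +3 fires, +3 burnt (F count now 3)
Step 5: +1 fires, +3 burnt (F count now 1)
Step 6: +1 fires, +1 burnt (F count now 1)
Step 7: +0 fires, +1 burnt (F count now 0)
Fire out after step 7
Initially T: 18, now '.': 20
Total burnt (originally-T cells now '.'): 13

Answer: 13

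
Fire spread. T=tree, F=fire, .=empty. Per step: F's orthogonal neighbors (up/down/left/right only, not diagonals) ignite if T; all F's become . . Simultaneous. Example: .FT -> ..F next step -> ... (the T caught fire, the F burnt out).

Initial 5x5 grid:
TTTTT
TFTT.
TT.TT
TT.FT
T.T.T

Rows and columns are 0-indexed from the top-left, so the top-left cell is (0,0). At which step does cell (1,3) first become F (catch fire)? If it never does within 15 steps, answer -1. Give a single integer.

Step 1: cell (1,3)='T' (+6 fires, +2 burnt)
Step 2: cell (1,3)='F' (+7 fires, +6 burnt)
  -> target ignites at step 2
Step 3: cell (1,3)='.' (+2 fires, +7 burnt)
Step 4: cell (1,3)='.' (+2 fires, +2 burnt)
Step 5: cell (1,3)='.' (+0 fires, +2 burnt)
  fire out at step 5

2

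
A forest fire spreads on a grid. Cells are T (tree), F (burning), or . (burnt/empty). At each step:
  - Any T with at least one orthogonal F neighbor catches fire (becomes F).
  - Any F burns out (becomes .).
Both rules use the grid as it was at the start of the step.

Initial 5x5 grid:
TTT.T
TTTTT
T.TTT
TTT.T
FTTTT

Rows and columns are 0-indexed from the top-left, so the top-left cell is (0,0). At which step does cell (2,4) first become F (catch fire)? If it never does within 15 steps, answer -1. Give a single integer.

Step 1: cell (2,4)='T' (+2 fires, +1 burnt)
Step 2: cell (2,4)='T' (+3 fires, +2 burnt)
Step 3: cell (2,4)='T' (+3 fires, +3 burnt)
Step 4: cell (2,4)='T' (+4 fires, +3 burnt)
Step 5: cell (2,4)='T' (+4 fires, +4 burnt)
Step 6: cell (2,4)='F' (+3 fires, +4 burnt)
  -> target ignites at step 6
Step 7: cell (2,4)='.' (+1 fires, +3 burnt)
Step 8: cell (2,4)='.' (+1 fires, +1 burnt)
Step 9: cell (2,4)='.' (+0 fires, +1 burnt)
  fire out at step 9

6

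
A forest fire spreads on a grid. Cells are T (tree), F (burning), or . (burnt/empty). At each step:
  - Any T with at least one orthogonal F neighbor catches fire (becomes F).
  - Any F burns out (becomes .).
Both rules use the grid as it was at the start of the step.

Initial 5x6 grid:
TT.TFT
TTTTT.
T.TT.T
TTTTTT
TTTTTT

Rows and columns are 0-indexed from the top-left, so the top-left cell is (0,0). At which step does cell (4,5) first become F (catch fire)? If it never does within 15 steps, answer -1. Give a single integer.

Step 1: cell (4,5)='T' (+3 fires, +1 burnt)
Step 2: cell (4,5)='T' (+1 fires, +3 burnt)
Step 3: cell (4,5)='T' (+2 fires, +1 burnt)
Step 4: cell (4,5)='T' (+3 fires, +2 burnt)
Step 5: cell (4,5)='T' (+5 fires, +3 burnt)
Step 6: cell (4,5)='T' (+6 fires, +5 burnt)
Step 7: cell (4,5)='F' (+4 fires, +6 burnt)
  -> target ignites at step 7
Step 8: cell (4,5)='.' (+1 fires, +4 burnt)
Step 9: cell (4,5)='.' (+0 fires, +1 burnt)
  fire out at step 9

7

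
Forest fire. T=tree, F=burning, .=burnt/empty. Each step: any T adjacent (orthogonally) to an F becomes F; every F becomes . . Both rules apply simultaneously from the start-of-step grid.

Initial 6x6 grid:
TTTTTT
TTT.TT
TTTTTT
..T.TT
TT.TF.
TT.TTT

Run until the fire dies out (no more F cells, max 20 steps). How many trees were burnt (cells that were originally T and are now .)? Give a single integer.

Answer: 24

Derivation:
Step 1: +3 fires, +1 burnt (F count now 3)
Step 2: +4 fires, +3 burnt (F count now 4)
Step 3: +3 fires, +4 burnt (F count now 3)
Step 4: +3 fires, +3 burnt (F count now 3)
Step 5: +5 fires, +3 burnt (F count now 5)
Step 6: +3 fires, +5 burnt (F count now 3)
Step 7: +2 fires, +3 burnt (F count now 2)
Step 8: +1 fires, +2 burnt (F count now 1)
Step 9: +0 fires, +1 burnt (F count now 0)
Fire out after step 9
Initially T: 28, now '.': 32
Total burnt (originally-T cells now '.'): 24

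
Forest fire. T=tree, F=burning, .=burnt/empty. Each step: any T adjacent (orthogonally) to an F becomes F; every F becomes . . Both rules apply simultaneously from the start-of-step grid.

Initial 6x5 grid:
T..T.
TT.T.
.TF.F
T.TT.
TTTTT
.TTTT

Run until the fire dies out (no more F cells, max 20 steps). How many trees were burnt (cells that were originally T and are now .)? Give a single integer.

Step 1: +2 fires, +2 burnt (F count now 2)
Step 2: +3 fires, +2 burnt (F count now 3)
Step 3: +4 fires, +3 burnt (F count now 4)
Step 4: +5 fires, +4 burnt (F count now 5)
Step 5: +2 fires, +5 burnt (F count now 2)
Step 6: +0 fires, +2 burnt (F count now 0)
Fire out after step 6
Initially T: 18, now '.': 28
Total burnt (originally-T cells now '.'): 16

Answer: 16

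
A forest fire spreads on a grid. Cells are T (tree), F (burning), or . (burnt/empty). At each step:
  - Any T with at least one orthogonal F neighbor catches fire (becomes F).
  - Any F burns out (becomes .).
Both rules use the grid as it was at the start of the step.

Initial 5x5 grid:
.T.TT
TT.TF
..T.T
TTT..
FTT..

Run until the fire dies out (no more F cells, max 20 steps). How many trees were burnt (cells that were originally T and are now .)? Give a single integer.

Answer: 10

Derivation:
Step 1: +5 fires, +2 burnt (F count now 5)
Step 2: +3 fires, +5 burnt (F count now 3)
Step 3: +1 fires, +3 burnt (F count now 1)
Step 4: +1 fires, +1 burnt (F count now 1)
Step 5: +0 fires, +1 burnt (F count now 0)
Fire out after step 5
Initially T: 13, now '.': 22
Total burnt (originally-T cells now '.'): 10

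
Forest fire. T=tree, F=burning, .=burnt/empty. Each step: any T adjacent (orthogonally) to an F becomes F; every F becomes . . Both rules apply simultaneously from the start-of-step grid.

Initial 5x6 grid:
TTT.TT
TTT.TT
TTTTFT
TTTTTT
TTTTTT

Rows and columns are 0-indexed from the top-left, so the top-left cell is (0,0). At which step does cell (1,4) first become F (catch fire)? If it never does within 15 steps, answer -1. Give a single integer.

Step 1: cell (1,4)='F' (+4 fires, +1 burnt)
  -> target ignites at step 1
Step 2: cell (1,4)='.' (+6 fires, +4 burnt)
Step 3: cell (1,4)='.' (+6 fires, +6 burnt)
Step 4: cell (1,4)='.' (+5 fires, +6 burnt)
Step 5: cell (1,4)='.' (+4 fires, +5 burnt)
Step 6: cell (1,4)='.' (+2 fires, +4 burnt)
Step 7: cell (1,4)='.' (+0 fires, +2 burnt)
  fire out at step 7

1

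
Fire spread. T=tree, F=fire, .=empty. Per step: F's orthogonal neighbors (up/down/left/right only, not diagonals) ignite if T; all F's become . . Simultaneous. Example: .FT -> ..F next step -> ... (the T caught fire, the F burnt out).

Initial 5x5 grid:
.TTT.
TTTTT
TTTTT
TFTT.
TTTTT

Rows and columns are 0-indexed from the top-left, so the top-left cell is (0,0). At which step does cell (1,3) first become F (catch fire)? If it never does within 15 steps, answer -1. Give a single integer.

Step 1: cell (1,3)='T' (+4 fires, +1 burnt)
Step 2: cell (1,3)='T' (+6 fires, +4 burnt)
Step 3: cell (1,3)='T' (+5 fires, +6 burnt)
Step 4: cell (1,3)='F' (+4 fires, +5 burnt)
  -> target ignites at step 4
Step 5: cell (1,3)='.' (+2 fires, +4 burnt)
Step 6: cell (1,3)='.' (+0 fires, +2 burnt)
  fire out at step 6

4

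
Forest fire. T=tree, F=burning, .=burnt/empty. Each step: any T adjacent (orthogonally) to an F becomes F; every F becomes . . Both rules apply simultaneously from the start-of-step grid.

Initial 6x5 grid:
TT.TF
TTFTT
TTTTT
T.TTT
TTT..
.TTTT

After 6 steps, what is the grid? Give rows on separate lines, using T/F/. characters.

Step 1: 5 trees catch fire, 2 burn out
  TT.F.
  TF.FF
  TTFTT
  T.TTT
  TTT..
  .TTTT
Step 2: 6 trees catch fire, 5 burn out
  TF...
  F....
  TF.FF
  T.FTT
  TTT..
  .TTTT
Step 3: 5 trees catch fire, 6 burn out
  F....
  .....
  F....
  T..FF
  TTF..
  .TTTT
Step 4: 3 trees catch fire, 5 burn out
  .....
  .....
  .....
  F....
  TF...
  .TFTT
Step 5: 3 trees catch fire, 3 burn out
  .....
  .....
  .....
  .....
  F....
  .F.FT
Step 6: 1 trees catch fire, 3 burn out
  .....
  .....
  .....
  .....
  .....
  ....F

.....
.....
.....
.....
.....
....F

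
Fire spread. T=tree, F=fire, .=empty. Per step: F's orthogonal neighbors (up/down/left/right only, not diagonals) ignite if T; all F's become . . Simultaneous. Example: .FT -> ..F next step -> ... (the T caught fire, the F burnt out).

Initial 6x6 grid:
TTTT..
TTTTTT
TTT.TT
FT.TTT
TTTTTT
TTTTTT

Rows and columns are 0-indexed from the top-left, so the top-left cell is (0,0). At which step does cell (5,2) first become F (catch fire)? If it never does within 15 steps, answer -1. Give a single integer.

Step 1: cell (5,2)='T' (+3 fires, +1 burnt)
Step 2: cell (5,2)='T' (+4 fires, +3 burnt)
Step 3: cell (5,2)='T' (+5 fires, +4 burnt)
Step 4: cell (5,2)='F' (+4 fires, +5 burnt)
  -> target ignites at step 4
Step 5: cell (5,2)='.' (+5 fires, +4 burnt)
Step 6: cell (5,2)='.' (+5 fires, +5 burnt)
Step 7: cell (5,2)='.' (+4 fires, +5 burnt)
Step 8: cell (5,2)='.' (+1 fires, +4 burnt)
Step 9: cell (5,2)='.' (+0 fires, +1 burnt)
  fire out at step 9

4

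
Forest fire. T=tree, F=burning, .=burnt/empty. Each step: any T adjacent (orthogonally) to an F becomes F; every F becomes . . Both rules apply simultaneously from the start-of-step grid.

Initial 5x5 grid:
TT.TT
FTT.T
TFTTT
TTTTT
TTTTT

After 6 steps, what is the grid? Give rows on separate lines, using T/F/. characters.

Step 1: 5 trees catch fire, 2 burn out
  FT.TT
  .FT.T
  F.FTT
  TFTTT
  TTTTT
Step 2: 6 trees catch fire, 5 burn out
  .F.TT
  ..F.T
  ...FT
  F.FTT
  TFTTT
Step 3: 4 trees catch fire, 6 burn out
  ...TT
  ....T
  ....F
  ...FT
  F.FTT
Step 4: 3 trees catch fire, 4 burn out
  ...TT
  ....F
  .....
  ....F
  ...FT
Step 5: 2 trees catch fire, 3 burn out
  ...TF
  .....
  .....
  .....
  ....F
Step 6: 1 trees catch fire, 2 burn out
  ...F.
  .....
  .....
  .....
  .....

...F.
.....
.....
.....
.....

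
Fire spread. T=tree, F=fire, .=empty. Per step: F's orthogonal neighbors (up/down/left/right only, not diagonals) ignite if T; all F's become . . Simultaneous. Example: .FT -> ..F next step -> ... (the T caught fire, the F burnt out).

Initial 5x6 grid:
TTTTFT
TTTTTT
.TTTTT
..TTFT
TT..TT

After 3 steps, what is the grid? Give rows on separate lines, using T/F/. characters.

Step 1: 7 trees catch fire, 2 burn out
  TTTF.F
  TTTTFT
  .TTTFT
  ..TF.F
  TT..FT
Step 2: 7 trees catch fire, 7 burn out
  TTF...
  TTTF.F
  .TTF.F
  ..F...
  TT...F
Step 3: 3 trees catch fire, 7 burn out
  TF....
  TTF...
  .TF...
  ......
  TT....

TF....
TTF...
.TF...
......
TT....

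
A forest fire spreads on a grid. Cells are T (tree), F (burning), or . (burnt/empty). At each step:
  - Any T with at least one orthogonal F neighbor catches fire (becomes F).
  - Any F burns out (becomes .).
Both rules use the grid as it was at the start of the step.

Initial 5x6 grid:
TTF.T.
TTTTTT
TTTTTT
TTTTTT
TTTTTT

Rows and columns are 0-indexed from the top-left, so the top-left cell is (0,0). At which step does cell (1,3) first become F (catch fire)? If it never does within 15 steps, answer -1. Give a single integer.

Step 1: cell (1,3)='T' (+2 fires, +1 burnt)
Step 2: cell (1,3)='F' (+4 fires, +2 burnt)
  -> target ignites at step 2
Step 3: cell (1,3)='.' (+5 fires, +4 burnt)
Step 4: cell (1,3)='.' (+7 fires, +5 burnt)
Step 5: cell (1,3)='.' (+5 fires, +7 burnt)
Step 6: cell (1,3)='.' (+3 fires, +5 burnt)
Step 7: cell (1,3)='.' (+1 fires, +3 burnt)
Step 8: cell (1,3)='.' (+0 fires, +1 burnt)
  fire out at step 8

2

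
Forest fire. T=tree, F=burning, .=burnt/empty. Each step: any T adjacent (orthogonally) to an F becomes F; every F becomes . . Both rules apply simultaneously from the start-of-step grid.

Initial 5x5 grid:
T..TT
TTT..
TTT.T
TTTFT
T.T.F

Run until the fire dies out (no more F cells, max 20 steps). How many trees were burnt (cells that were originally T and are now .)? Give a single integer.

Step 1: +2 fires, +2 burnt (F count now 2)
Step 2: +4 fires, +2 burnt (F count now 4)
Step 3: +3 fires, +4 burnt (F count now 3)
Step 4: +3 fires, +3 burnt (F count now 3)
Step 5: +1 fires, +3 burnt (F count now 1)
Step 6: +1 fires, +1 burnt (F count now 1)
Step 7: +0 fires, +1 burnt (F count now 0)
Fire out after step 7
Initially T: 16, now '.': 23
Total burnt (originally-T cells now '.'): 14

Answer: 14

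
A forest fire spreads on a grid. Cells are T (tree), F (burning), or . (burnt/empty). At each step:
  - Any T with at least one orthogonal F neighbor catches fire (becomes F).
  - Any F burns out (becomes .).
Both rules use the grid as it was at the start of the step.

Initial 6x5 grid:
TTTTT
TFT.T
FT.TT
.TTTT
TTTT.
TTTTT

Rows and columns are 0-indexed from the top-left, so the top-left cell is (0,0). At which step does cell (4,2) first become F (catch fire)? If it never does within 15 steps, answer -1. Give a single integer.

Step 1: cell (4,2)='T' (+4 fires, +2 burnt)
Step 2: cell (4,2)='T' (+3 fires, +4 burnt)
Step 3: cell (4,2)='T' (+3 fires, +3 burnt)
Step 4: cell (4,2)='F' (+5 fires, +3 burnt)
  -> target ignites at step 4
Step 5: cell (4,2)='.' (+6 fires, +5 burnt)
Step 6: cell (4,2)='.' (+2 fires, +6 burnt)
Step 7: cell (4,2)='.' (+1 fires, +2 burnt)
Step 8: cell (4,2)='.' (+0 fires, +1 burnt)
  fire out at step 8

4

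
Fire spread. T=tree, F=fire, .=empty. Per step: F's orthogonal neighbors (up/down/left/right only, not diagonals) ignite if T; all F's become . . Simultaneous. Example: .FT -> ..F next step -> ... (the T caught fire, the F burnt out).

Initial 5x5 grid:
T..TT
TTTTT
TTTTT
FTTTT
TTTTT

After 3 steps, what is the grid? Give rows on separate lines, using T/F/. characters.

Step 1: 3 trees catch fire, 1 burn out
  T..TT
  TTTTT
  FTTTT
  .FTTT
  FTTTT
Step 2: 4 trees catch fire, 3 burn out
  T..TT
  FTTTT
  .FTTT
  ..FTT
  .FTTT
Step 3: 5 trees catch fire, 4 burn out
  F..TT
  .FTTT
  ..FTT
  ...FT
  ..FTT

F..TT
.FTTT
..FTT
...FT
..FTT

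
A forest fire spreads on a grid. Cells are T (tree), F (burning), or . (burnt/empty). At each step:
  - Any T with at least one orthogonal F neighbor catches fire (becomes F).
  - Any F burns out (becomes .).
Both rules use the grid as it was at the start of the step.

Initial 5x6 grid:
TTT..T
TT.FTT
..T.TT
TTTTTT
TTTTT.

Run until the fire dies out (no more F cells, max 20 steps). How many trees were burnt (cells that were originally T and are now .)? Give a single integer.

Step 1: +1 fires, +1 burnt (F count now 1)
Step 2: +2 fires, +1 burnt (F count now 2)
Step 3: +3 fires, +2 burnt (F count now 3)
Step 4: +3 fires, +3 burnt (F count now 3)
Step 5: +2 fires, +3 burnt (F count now 2)
Step 6: +3 fires, +2 burnt (F count now 3)
Step 7: +2 fires, +3 burnt (F count now 2)
Step 8: +1 fires, +2 burnt (F count now 1)
Step 9: +0 fires, +1 burnt (F count now 0)
Fire out after step 9
Initially T: 22, now '.': 25
Total burnt (originally-T cells now '.'): 17

Answer: 17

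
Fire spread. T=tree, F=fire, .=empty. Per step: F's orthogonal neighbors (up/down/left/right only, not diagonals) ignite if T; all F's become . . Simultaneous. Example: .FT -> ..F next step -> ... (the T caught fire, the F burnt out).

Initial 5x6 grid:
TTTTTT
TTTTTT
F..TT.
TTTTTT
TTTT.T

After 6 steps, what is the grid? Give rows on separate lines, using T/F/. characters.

Step 1: 2 trees catch fire, 1 burn out
  TTTTTT
  FTTTTT
  ...TT.
  FTTTTT
  TTTT.T
Step 2: 4 trees catch fire, 2 burn out
  FTTTTT
  .FTTTT
  ...TT.
  .FTTTT
  FTTT.T
Step 3: 4 trees catch fire, 4 burn out
  .FTTTT
  ..FTTT
  ...TT.
  ..FTTT
  .FTT.T
Step 4: 4 trees catch fire, 4 burn out
  ..FTTT
  ...FTT
  ...TT.
  ...FTT
  ..FT.T
Step 5: 5 trees catch fire, 4 burn out
  ...FTT
  ....FT
  ...FT.
  ....FT
  ...F.T
Step 6: 4 trees catch fire, 5 burn out
  ....FT
  .....F
  ....F.
  .....F
  .....T

....FT
.....F
....F.
.....F
.....T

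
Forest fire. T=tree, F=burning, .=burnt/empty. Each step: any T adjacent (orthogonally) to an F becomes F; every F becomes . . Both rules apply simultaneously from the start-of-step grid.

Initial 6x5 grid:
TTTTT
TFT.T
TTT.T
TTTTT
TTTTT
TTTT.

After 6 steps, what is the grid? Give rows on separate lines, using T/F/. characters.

Step 1: 4 trees catch fire, 1 burn out
  TFTTT
  F.F.T
  TFT.T
  TTTTT
  TTTTT
  TTTT.
Step 2: 5 trees catch fire, 4 burn out
  F.FTT
  ....T
  F.F.T
  TFTTT
  TTTTT
  TTTT.
Step 3: 4 trees catch fire, 5 burn out
  ...FT
  ....T
  ....T
  F.FTT
  TFTTT
  TTTT.
Step 4: 5 trees catch fire, 4 burn out
  ....F
  ....T
  ....T
  ...FT
  F.FTT
  TFTT.
Step 5: 5 trees catch fire, 5 burn out
  .....
  ....F
  ....T
  ....F
  ...FT
  F.FT.
Step 6: 3 trees catch fire, 5 burn out
  .....
  .....
  ....F
  .....
  ....F
  ...F.

.....
.....
....F
.....
....F
...F.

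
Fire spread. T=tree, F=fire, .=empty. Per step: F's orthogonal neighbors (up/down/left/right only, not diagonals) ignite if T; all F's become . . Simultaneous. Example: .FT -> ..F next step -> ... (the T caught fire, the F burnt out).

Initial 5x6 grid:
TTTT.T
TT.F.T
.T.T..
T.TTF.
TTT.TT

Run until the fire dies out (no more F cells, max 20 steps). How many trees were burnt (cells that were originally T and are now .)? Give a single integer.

Answer: 16

Derivation:
Step 1: +4 fires, +2 burnt (F count now 4)
Step 2: +3 fires, +4 burnt (F count now 3)
Step 3: +2 fires, +3 burnt (F count now 2)
Step 4: +3 fires, +2 burnt (F count now 3)
Step 5: +3 fires, +3 burnt (F count now 3)
Step 6: +1 fires, +3 burnt (F count now 1)
Step 7: +0 fires, +1 burnt (F count now 0)
Fire out after step 7
Initially T: 18, now '.': 28
Total burnt (originally-T cells now '.'): 16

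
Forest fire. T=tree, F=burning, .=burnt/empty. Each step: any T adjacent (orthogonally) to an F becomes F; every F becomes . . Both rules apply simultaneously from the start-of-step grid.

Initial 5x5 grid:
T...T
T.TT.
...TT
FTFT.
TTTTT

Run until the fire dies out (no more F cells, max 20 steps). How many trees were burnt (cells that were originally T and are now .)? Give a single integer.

Step 1: +4 fires, +2 burnt (F count now 4)
Step 2: +3 fires, +4 burnt (F count now 3)
Step 3: +3 fires, +3 burnt (F count now 3)
Step 4: +1 fires, +3 burnt (F count now 1)
Step 5: +0 fires, +1 burnt (F count now 0)
Fire out after step 5
Initially T: 14, now '.': 22
Total burnt (originally-T cells now '.'): 11

Answer: 11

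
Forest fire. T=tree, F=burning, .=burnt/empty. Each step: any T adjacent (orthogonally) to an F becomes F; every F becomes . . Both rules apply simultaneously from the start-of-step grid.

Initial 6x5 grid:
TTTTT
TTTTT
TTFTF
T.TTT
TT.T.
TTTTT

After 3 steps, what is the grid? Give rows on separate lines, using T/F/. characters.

Step 1: 6 trees catch fire, 2 burn out
  TTTTT
  TTFTF
  TF.F.
  T.FTF
  TT.T.
  TTTTT
Step 2: 6 trees catch fire, 6 burn out
  TTFTF
  TF.F.
  F....
  T..F.
  TT.T.
  TTTTT
Step 3: 5 trees catch fire, 6 burn out
  TF.F.
  F....
  .....
  F....
  TT.F.
  TTTTT

TF.F.
F....
.....
F....
TT.F.
TTTTT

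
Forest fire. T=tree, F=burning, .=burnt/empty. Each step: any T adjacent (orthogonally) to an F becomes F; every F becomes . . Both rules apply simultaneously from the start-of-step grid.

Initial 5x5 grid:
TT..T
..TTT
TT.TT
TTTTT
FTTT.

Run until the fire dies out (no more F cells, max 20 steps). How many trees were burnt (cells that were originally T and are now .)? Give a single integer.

Answer: 16

Derivation:
Step 1: +2 fires, +1 burnt (F count now 2)
Step 2: +3 fires, +2 burnt (F count now 3)
Step 3: +3 fires, +3 burnt (F count now 3)
Step 4: +1 fires, +3 burnt (F count now 1)
Step 5: +2 fires, +1 burnt (F count now 2)
Step 6: +2 fires, +2 burnt (F count now 2)
Step 7: +2 fires, +2 burnt (F count now 2)
Step 8: +1 fires, +2 burnt (F count now 1)
Step 9: +0 fires, +1 burnt (F count now 0)
Fire out after step 9
Initially T: 18, now '.': 23
Total burnt (originally-T cells now '.'): 16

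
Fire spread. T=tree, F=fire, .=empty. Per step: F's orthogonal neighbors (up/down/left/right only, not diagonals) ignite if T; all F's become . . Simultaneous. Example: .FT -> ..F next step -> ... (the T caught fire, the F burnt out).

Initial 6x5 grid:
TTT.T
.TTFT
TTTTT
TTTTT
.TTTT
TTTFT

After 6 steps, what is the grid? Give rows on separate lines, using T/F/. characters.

Step 1: 6 trees catch fire, 2 burn out
  TTT.T
  .TF.F
  TTTFT
  TTTTT
  .TTFT
  TTF.F
Step 2: 9 trees catch fire, 6 burn out
  TTF.F
  .F...
  TTF.F
  TTTFT
  .TF.F
  TF...
Step 3: 6 trees catch fire, 9 burn out
  TF...
  .....
  TF...
  TTF.F
  .F...
  F....
Step 4: 3 trees catch fire, 6 burn out
  F....
  .....
  F....
  TF...
  .....
  .....
Step 5: 1 trees catch fire, 3 burn out
  .....
  .....
  .....
  F....
  .....
  .....
Step 6: 0 trees catch fire, 1 burn out
  .....
  .....
  .....
  .....
  .....
  .....

.....
.....
.....
.....
.....
.....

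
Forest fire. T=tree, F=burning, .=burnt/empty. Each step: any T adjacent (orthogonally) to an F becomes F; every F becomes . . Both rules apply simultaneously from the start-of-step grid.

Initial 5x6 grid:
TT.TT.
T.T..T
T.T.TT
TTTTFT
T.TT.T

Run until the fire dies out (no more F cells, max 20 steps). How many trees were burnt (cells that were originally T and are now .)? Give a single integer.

Answer: 18

Derivation:
Step 1: +3 fires, +1 burnt (F count now 3)
Step 2: +4 fires, +3 burnt (F count now 4)
Step 3: +4 fires, +4 burnt (F count now 4)
Step 4: +2 fires, +4 burnt (F count now 2)
Step 5: +2 fires, +2 burnt (F count now 2)
Step 6: +1 fires, +2 burnt (F count now 1)
Step 7: +1 fires, +1 burnt (F count now 1)
Step 8: +1 fires, +1 burnt (F count now 1)
Step 9: +0 fires, +1 burnt (F count now 0)
Fire out after step 9
Initially T: 20, now '.': 28
Total burnt (originally-T cells now '.'): 18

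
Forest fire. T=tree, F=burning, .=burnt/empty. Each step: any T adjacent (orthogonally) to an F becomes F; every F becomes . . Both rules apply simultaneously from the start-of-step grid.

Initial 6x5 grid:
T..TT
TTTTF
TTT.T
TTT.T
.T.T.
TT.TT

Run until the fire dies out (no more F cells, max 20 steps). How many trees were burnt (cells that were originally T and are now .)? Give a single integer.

Answer: 18

Derivation:
Step 1: +3 fires, +1 burnt (F count now 3)
Step 2: +3 fires, +3 burnt (F count now 3)
Step 3: +2 fires, +3 burnt (F count now 2)
Step 4: +3 fires, +2 burnt (F count now 3)
Step 5: +3 fires, +3 burnt (F count now 3)
Step 6: +2 fires, +3 burnt (F count now 2)
Step 7: +1 fires, +2 burnt (F count now 1)
Step 8: +1 fires, +1 burnt (F count now 1)
Step 9: +0 fires, +1 burnt (F count now 0)
Fire out after step 9
Initially T: 21, now '.': 27
Total burnt (originally-T cells now '.'): 18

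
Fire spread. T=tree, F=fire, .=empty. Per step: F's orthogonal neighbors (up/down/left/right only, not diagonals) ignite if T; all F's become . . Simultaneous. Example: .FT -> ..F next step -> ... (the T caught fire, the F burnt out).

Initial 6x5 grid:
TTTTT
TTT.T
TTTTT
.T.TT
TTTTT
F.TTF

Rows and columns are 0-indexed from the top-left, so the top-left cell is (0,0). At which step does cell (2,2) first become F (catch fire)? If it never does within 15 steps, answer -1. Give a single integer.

Step 1: cell (2,2)='T' (+3 fires, +2 burnt)
Step 2: cell (2,2)='T' (+4 fires, +3 burnt)
Step 3: cell (2,2)='T' (+4 fires, +4 burnt)
Step 4: cell (2,2)='T' (+3 fires, +4 burnt)
Step 5: cell (2,2)='F' (+4 fires, +3 burnt)
  -> target ignites at step 5
Step 6: cell (2,2)='.' (+4 fires, +4 burnt)
Step 7: cell (2,2)='.' (+2 fires, +4 burnt)
Step 8: cell (2,2)='.' (+0 fires, +2 burnt)
  fire out at step 8

5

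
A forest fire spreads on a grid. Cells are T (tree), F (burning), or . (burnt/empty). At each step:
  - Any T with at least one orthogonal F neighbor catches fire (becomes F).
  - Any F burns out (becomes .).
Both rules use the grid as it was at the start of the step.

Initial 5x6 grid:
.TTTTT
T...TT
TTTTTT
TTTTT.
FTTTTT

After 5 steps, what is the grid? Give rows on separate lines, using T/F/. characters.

Step 1: 2 trees catch fire, 1 burn out
  .TTTTT
  T...TT
  TTTTTT
  FTTTT.
  .FTTTT
Step 2: 3 trees catch fire, 2 burn out
  .TTTTT
  T...TT
  FTTTTT
  .FTTT.
  ..FTTT
Step 3: 4 trees catch fire, 3 burn out
  .TTTTT
  F...TT
  .FTTTT
  ..FTT.
  ...FTT
Step 4: 3 trees catch fire, 4 burn out
  .TTTTT
  ....TT
  ..FTTT
  ...FT.
  ....FT
Step 5: 3 trees catch fire, 3 burn out
  .TTTTT
  ....TT
  ...FTT
  ....F.
  .....F

.TTTTT
....TT
...FTT
....F.
.....F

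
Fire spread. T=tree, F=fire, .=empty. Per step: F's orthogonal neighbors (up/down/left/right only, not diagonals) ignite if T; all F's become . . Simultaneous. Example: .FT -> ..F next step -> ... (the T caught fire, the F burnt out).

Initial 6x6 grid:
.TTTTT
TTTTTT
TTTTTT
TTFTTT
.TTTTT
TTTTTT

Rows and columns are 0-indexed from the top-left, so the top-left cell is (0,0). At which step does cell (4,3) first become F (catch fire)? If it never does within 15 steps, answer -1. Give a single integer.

Step 1: cell (4,3)='T' (+4 fires, +1 burnt)
Step 2: cell (4,3)='F' (+8 fires, +4 burnt)
  -> target ignites at step 2
Step 3: cell (4,3)='.' (+9 fires, +8 burnt)
Step 4: cell (4,3)='.' (+8 fires, +9 burnt)
Step 5: cell (4,3)='.' (+3 fires, +8 burnt)
Step 6: cell (4,3)='.' (+1 fires, +3 burnt)
Step 7: cell (4,3)='.' (+0 fires, +1 burnt)
  fire out at step 7

2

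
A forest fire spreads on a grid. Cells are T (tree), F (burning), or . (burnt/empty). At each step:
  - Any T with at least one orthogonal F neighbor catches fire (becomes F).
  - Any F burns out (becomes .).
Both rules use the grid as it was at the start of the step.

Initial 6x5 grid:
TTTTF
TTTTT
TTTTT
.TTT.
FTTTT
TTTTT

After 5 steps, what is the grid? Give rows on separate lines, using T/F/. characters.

Step 1: 4 trees catch fire, 2 burn out
  TTTF.
  TTTTF
  TTTTT
  .TTT.
  .FTTT
  FTTTT
Step 2: 6 trees catch fire, 4 burn out
  TTF..
  TTTF.
  TTTTF
  .FTT.
  ..FTT
  .FTTT
Step 3: 7 trees catch fire, 6 burn out
  TF...
  TTF..
  TFTF.
  ..FT.
  ...FT
  ..FTT
Step 4: 7 trees catch fire, 7 burn out
  F....
  TF...
  F.F..
  ...F.
  ....F
  ...FT
Step 5: 2 trees catch fire, 7 burn out
  .....
  F....
  .....
  .....
  .....
  ....F

.....
F....
.....
.....
.....
....F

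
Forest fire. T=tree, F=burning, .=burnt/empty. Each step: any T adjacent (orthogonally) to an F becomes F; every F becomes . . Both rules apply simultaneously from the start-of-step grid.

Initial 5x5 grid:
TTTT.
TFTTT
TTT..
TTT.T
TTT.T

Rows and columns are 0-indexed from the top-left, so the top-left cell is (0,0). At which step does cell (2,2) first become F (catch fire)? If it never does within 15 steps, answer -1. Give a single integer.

Step 1: cell (2,2)='T' (+4 fires, +1 burnt)
Step 2: cell (2,2)='F' (+6 fires, +4 burnt)
  -> target ignites at step 2
Step 3: cell (2,2)='.' (+5 fires, +6 burnt)
Step 4: cell (2,2)='.' (+2 fires, +5 burnt)
Step 5: cell (2,2)='.' (+0 fires, +2 burnt)
  fire out at step 5

2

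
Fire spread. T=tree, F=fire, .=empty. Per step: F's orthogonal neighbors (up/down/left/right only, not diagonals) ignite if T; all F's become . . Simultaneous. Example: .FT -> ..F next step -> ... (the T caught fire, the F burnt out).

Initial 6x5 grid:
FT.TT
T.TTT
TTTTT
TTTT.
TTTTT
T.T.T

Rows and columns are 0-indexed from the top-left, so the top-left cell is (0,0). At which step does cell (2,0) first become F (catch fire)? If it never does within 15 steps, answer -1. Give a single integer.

Step 1: cell (2,0)='T' (+2 fires, +1 burnt)
Step 2: cell (2,0)='F' (+1 fires, +2 burnt)
  -> target ignites at step 2
Step 3: cell (2,0)='.' (+2 fires, +1 burnt)
Step 4: cell (2,0)='.' (+3 fires, +2 burnt)
Step 5: cell (2,0)='.' (+5 fires, +3 burnt)
Step 6: cell (2,0)='.' (+4 fires, +5 burnt)
Step 7: cell (2,0)='.' (+4 fires, +4 burnt)
Step 8: cell (2,0)='.' (+2 fires, +4 burnt)
Step 9: cell (2,0)='.' (+1 fires, +2 burnt)
Step 10: cell (2,0)='.' (+0 fires, +1 burnt)
  fire out at step 10

2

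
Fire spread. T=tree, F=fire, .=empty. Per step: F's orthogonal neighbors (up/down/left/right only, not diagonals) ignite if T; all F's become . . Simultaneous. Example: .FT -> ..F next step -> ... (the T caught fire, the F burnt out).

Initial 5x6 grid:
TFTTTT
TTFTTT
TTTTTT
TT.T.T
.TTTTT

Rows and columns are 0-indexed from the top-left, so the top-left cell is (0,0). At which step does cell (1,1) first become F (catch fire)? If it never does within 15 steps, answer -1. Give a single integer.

Step 1: cell (1,1)='F' (+5 fires, +2 burnt)
  -> target ignites at step 1
Step 2: cell (1,1)='.' (+5 fires, +5 burnt)
Step 3: cell (1,1)='.' (+6 fires, +5 burnt)
Step 4: cell (1,1)='.' (+5 fires, +6 burnt)
Step 5: cell (1,1)='.' (+3 fires, +5 burnt)
Step 6: cell (1,1)='.' (+1 fires, +3 burnt)
Step 7: cell (1,1)='.' (+0 fires, +1 burnt)
  fire out at step 7

1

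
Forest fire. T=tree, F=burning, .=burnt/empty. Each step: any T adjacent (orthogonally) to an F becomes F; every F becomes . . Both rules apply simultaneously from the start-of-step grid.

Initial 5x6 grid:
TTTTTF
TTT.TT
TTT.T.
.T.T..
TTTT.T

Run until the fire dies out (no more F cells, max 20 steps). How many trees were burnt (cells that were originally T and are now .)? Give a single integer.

Answer: 20

Derivation:
Step 1: +2 fires, +1 burnt (F count now 2)
Step 2: +2 fires, +2 burnt (F count now 2)
Step 3: +2 fires, +2 burnt (F count now 2)
Step 4: +2 fires, +2 burnt (F count now 2)
Step 5: +3 fires, +2 burnt (F count now 3)
Step 6: +2 fires, +3 burnt (F count now 2)
Step 7: +2 fires, +2 burnt (F count now 2)
Step 8: +1 fires, +2 burnt (F count now 1)
Step 9: +2 fires, +1 burnt (F count now 2)
Step 10: +1 fires, +2 burnt (F count now 1)
Step 11: +1 fires, +1 burnt (F count now 1)
Step 12: +0 fires, +1 burnt (F count now 0)
Fire out after step 12
Initially T: 21, now '.': 29
Total burnt (originally-T cells now '.'): 20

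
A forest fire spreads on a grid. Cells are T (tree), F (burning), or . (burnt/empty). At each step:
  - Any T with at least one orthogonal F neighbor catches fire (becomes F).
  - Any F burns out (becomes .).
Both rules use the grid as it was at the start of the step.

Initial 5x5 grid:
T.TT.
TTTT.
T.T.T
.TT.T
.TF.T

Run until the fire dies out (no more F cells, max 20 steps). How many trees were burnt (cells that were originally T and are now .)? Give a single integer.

Answer: 12

Derivation:
Step 1: +2 fires, +1 burnt (F count now 2)
Step 2: +2 fires, +2 burnt (F count now 2)
Step 3: +1 fires, +2 burnt (F count now 1)
Step 4: +3 fires, +1 burnt (F count now 3)
Step 5: +2 fires, +3 burnt (F count now 2)
Step 6: +2 fires, +2 burnt (F count now 2)
Step 7: +0 fires, +2 burnt (F count now 0)
Fire out after step 7
Initially T: 15, now '.': 22
Total burnt (originally-T cells now '.'): 12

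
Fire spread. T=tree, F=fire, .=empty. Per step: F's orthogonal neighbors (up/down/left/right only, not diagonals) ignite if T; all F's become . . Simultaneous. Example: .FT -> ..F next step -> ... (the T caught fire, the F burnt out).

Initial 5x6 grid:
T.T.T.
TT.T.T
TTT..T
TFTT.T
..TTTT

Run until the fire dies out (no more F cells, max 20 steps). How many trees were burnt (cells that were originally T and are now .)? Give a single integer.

Step 1: +3 fires, +1 burnt (F count now 3)
Step 2: +5 fires, +3 burnt (F count now 5)
Step 3: +2 fires, +5 burnt (F count now 2)
Step 4: +2 fires, +2 burnt (F count now 2)
Step 5: +1 fires, +2 burnt (F count now 1)
Step 6: +1 fires, +1 burnt (F count now 1)
Step 7: +1 fires, +1 burnt (F count now 1)
Step 8: +1 fires, +1 burnt (F count now 1)
Step 9: +0 fires, +1 burnt (F count now 0)
Fire out after step 9
Initially T: 19, now '.': 27
Total burnt (originally-T cells now '.'): 16

Answer: 16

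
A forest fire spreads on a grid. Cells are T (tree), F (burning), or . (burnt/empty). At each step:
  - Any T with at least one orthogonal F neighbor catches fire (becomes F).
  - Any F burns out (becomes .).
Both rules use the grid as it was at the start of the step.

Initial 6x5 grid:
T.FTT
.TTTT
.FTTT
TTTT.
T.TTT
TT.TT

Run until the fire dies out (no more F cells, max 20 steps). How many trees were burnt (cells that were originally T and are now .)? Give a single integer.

Step 1: +5 fires, +2 burnt (F count now 5)
Step 2: +5 fires, +5 burnt (F count now 5)
Step 3: +5 fires, +5 burnt (F count now 5)
Step 4: +2 fires, +5 burnt (F count now 2)
Step 5: +3 fires, +2 burnt (F count now 3)
Step 6: +1 fires, +3 burnt (F count now 1)
Step 7: +0 fires, +1 burnt (F count now 0)
Fire out after step 7
Initially T: 22, now '.': 29
Total burnt (originally-T cells now '.'): 21

Answer: 21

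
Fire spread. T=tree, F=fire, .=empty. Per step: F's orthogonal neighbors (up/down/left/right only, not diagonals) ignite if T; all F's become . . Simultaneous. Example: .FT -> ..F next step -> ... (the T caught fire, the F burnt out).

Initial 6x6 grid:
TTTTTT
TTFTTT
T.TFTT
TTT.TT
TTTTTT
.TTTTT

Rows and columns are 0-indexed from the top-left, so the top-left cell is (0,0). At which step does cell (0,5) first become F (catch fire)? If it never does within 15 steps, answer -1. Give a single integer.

Step 1: cell (0,5)='T' (+5 fires, +2 burnt)
Step 2: cell (0,5)='T' (+7 fires, +5 burnt)
Step 3: cell (0,5)='T' (+8 fires, +7 burnt)
Step 4: cell (0,5)='F' (+7 fires, +8 burnt)
  -> target ignites at step 4
Step 5: cell (0,5)='.' (+4 fires, +7 burnt)
Step 6: cell (0,5)='.' (+0 fires, +4 burnt)
  fire out at step 6

4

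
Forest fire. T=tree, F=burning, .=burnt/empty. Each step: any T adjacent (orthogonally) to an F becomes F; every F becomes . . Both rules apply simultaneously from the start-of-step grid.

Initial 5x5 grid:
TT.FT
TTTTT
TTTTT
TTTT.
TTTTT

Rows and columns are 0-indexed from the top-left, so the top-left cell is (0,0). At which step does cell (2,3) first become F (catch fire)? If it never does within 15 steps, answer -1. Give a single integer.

Step 1: cell (2,3)='T' (+2 fires, +1 burnt)
Step 2: cell (2,3)='F' (+3 fires, +2 burnt)
  -> target ignites at step 2
Step 3: cell (2,3)='.' (+4 fires, +3 burnt)
Step 4: cell (2,3)='.' (+5 fires, +4 burnt)
Step 5: cell (2,3)='.' (+5 fires, +5 burnt)
Step 6: cell (2,3)='.' (+2 fires, +5 burnt)
Step 7: cell (2,3)='.' (+1 fires, +2 burnt)
Step 8: cell (2,3)='.' (+0 fires, +1 burnt)
  fire out at step 8

2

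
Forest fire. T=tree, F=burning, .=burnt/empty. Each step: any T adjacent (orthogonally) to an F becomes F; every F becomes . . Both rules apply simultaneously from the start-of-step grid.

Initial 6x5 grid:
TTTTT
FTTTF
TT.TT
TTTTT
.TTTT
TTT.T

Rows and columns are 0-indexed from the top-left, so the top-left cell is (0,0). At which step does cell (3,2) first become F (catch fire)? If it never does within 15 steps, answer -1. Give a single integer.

Step 1: cell (3,2)='T' (+6 fires, +2 burnt)
Step 2: cell (3,2)='T' (+7 fires, +6 burnt)
Step 3: cell (3,2)='T' (+4 fires, +7 burnt)
Step 4: cell (3,2)='F' (+4 fires, +4 burnt)
  -> target ignites at step 4
Step 5: cell (3,2)='.' (+2 fires, +4 burnt)
Step 6: cell (3,2)='.' (+2 fires, +2 burnt)
Step 7: cell (3,2)='.' (+0 fires, +2 burnt)
  fire out at step 7

4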